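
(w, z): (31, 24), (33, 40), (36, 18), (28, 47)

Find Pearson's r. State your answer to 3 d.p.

n = 4, Σw = 128, Σz = 129, Σw² = 4130, Σz² = 4709, Σwz = 4028
nΣwz − ΣwΣz = 16112 − 16512 = -400
nΣw² − (Σw)² = 16520 − 16384 = 136; nΣz² − (Σz)² = 18836 − 16641 = 2195
r = -400 / √(136 × 2195) = -400 / 546.3698 ≈ -0.732

-0.732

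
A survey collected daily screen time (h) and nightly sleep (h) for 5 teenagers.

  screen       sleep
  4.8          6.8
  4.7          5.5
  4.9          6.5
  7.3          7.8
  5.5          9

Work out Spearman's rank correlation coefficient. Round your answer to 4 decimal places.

0.8000

Rank screen: 2, 1, 3, 5, 4
Rank sleep: 3, 1, 2, 4, 5
d = rank(screen) − rank(sleep): -1, 0, 1, 1, -1; Σd² = 4
ρ = 1 − 6Σd² / [n(n²−1)] = 1 − 6×4 / (5×24) = 1 − 24/120 ≈ 0.8000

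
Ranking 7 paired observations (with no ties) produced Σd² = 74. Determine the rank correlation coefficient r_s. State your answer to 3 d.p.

ρ = 1 − 6Σd² / [n(n²−1)] = 1 − 6×74 / (7×48)
  = 1 − 444/336 = 1 − 1.3214 ≈ -0.321

-0.321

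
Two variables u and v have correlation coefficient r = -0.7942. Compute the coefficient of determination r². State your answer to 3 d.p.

r² = (-0.7942)² = 0.631

0.631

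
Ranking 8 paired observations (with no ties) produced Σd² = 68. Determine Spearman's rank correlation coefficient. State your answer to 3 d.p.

0.190

ρ = 1 − 6Σd² / [n(n²−1)] = 1 − 6×68 / (8×63)
  = 1 − 408/504 = 1 − 0.8095 ≈ 0.190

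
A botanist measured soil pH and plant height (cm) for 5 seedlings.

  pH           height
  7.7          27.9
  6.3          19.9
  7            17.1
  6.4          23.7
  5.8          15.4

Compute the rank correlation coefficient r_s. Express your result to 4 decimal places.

Rank pH: 5, 2, 4, 3, 1
Rank height: 5, 3, 2, 4, 1
d = rank(pH) − rank(height): 0, -1, 2, -1, 0; Σd² = 6
ρ = 1 − 6Σd² / [n(n²−1)] = 1 − 6×6 / (5×24) = 1 − 36/120 ≈ 0.7000

0.7000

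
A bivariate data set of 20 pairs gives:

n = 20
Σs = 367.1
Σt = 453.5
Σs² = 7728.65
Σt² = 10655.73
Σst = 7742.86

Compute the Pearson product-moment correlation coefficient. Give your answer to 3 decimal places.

r = (nΣst − ΣsΣt) / √[(nΣs² − (Σs)²)(nΣt² − (Σt)²)]
Numerator: 20×7742.86 − 367.1×453.5 = -11622.65
Denominator: √[(154573 − 134762.41)(213114.6 − 205662.25)] = √[19810.59 × 7452.35] = 12150.5329
r = -11622.65 / 12150.5329 ≈ -0.957

-0.957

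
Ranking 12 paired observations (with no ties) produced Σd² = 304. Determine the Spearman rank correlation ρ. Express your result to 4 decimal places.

-0.0629

ρ = 1 − 6Σd² / [n(n²−1)] = 1 − 6×304 / (12×143)
  = 1 − 1824/1716 = 1 − 1.06294 ≈ -0.0629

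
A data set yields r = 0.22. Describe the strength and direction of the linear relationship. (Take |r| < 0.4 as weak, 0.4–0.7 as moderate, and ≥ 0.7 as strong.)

r = 0.22 > 0 so the relationship is positive.
|r| = 0.22, which falls in the weak range.

weak positive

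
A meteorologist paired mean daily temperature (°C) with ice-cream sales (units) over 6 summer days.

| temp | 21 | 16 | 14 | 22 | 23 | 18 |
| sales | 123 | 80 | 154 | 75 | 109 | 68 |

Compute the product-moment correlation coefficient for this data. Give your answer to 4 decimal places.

-0.2866

n = 6, Σx = 114, Σy = 609, Σx² = 2230, Σy² = 67375, Σxy = 11400
nΣxy − ΣxΣy = 68400 − 69426 = -1026
nΣx² − (Σx)² = 13380 − 12996 = 384; nΣy² − (Σy)² = 404250 − 370881 = 33369
r = -1026 / √(384 × 33369) = -1026 / 3579.6223 ≈ -0.2866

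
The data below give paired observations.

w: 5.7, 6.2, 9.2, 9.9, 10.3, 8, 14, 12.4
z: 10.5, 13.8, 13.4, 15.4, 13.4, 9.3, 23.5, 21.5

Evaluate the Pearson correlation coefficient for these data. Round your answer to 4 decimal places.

0.8640

n = 8, Σw = 75.7, Σz = 120.8, Σw² = 773.43, Σz² = 1997.96, Σwz = 1229.17
nΣwz − ΣwΣz = 9833.36 − 9144.56 = 688.8
nΣw² − (Σw)² = 6187.44 − 5730.49 = 456.95; nΣz² − (Σz)² = 15983.68 − 14592.64 = 1391.04
r = 688.8 / √(456.95 × 1391.04) = 688.8 / 797.2677 ≈ 0.8640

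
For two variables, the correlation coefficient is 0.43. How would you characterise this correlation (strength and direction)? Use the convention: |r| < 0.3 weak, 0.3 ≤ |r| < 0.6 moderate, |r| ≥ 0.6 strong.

r = 0.43 > 0 so the relationship is positive.
|r| = 0.43, which falls in the moderate range.

moderate positive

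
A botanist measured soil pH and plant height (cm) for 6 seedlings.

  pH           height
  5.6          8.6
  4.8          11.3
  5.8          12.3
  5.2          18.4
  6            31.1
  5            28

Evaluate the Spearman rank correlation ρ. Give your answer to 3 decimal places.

0.314

Rank pH: 4, 1, 5, 3, 6, 2
Rank height: 1, 2, 3, 4, 6, 5
d = rank(pH) − rank(height): 3, -1, 2, -1, 0, -3; Σd² = 24
ρ = 1 − 6Σd² / [n(n²−1)] = 1 − 6×24 / (6×35) = 1 − 144/210 ≈ 0.314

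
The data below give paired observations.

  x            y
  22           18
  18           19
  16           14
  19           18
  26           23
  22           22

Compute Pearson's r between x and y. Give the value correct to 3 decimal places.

0.853

n = 6, Σx = 123, Σy = 114, Σx² = 2585, Σy² = 2218, Σxy = 2386
nΣxy − ΣxΣy = 14316 − 14022 = 294
nΣx² − (Σx)² = 15510 − 15129 = 381; nΣy² − (Σy)² = 13308 − 12996 = 312
r = 294 / √(381 × 312) = 294 / 344.7782 ≈ 0.853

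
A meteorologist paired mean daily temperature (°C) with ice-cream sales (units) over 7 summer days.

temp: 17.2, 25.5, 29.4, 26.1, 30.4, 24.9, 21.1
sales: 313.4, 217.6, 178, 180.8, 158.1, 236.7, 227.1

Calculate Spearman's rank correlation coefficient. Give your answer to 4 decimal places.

Rank temp: 1, 4, 6, 5, 7, 3, 2
Rank sales: 7, 4, 2, 3, 1, 6, 5
d = rank(temp) − rank(sales): -6, 0, 4, 2, 6, -3, -3; Σd² = 110
ρ = 1 − 6Σd² / [n(n²−1)] = 1 − 6×110 / (7×48) = 1 − 660/336 ≈ -0.9643

-0.9643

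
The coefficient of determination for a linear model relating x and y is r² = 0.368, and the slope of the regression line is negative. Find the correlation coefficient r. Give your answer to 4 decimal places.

-0.6066

|r| = √0.368 = 0.6066
The association is negative, so r = −0.6066.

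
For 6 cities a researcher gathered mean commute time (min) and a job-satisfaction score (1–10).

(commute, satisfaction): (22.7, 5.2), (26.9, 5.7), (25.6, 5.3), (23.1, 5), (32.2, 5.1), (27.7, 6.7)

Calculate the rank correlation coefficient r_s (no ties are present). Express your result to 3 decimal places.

0.314

Rank commute: 1, 4, 3, 2, 6, 5
Rank satisfaction: 3, 5, 4, 1, 2, 6
d = rank(commute) − rank(satisfaction): -2, -1, -1, 1, 4, -1; Σd² = 24
ρ = 1 − 6Σd² / [n(n²−1)] = 1 − 6×24 / (6×35) = 1 − 144/210 ≈ 0.314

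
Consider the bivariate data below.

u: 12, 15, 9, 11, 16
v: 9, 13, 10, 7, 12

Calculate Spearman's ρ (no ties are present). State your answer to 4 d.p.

0.6000

Rank u: 3, 4, 1, 2, 5
Rank v: 2, 5, 3, 1, 4
d = rank(u) − rank(v): 1, -1, -2, 1, 1; Σd² = 8
ρ = 1 − 6Σd² / [n(n²−1)] = 1 − 6×8 / (5×24) = 1 − 48/120 ≈ 0.6000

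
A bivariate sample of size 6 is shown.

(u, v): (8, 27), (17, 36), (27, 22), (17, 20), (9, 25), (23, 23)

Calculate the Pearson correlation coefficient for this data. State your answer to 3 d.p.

-0.279

n = 6, Σu = 101, Σv = 153, Σu² = 1981, Σv² = 4063, Σuv = 2516
nΣuv − ΣuΣv = 15096 − 15453 = -357
nΣu² − (Σu)² = 11886 − 10201 = 1685; nΣv² − (Σv)² = 24378 − 23409 = 969
r = -357 / √(1685 × 969) = -357 / 1277.7969 ≈ -0.279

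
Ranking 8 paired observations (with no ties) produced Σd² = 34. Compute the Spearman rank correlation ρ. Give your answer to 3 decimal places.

0.595

ρ = 1 − 6Σd² / [n(n²−1)] = 1 − 6×34 / (8×63)
  = 1 − 204/504 = 1 − 0.4048 ≈ 0.595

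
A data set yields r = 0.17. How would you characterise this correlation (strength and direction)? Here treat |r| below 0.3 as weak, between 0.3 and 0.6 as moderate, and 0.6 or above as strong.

weak positive

r = 0.17 > 0 so the relationship is positive.
|r| = 0.17, which falls in the weak range.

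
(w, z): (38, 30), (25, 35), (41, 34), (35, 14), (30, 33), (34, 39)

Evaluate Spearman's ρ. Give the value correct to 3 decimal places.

-0.371

Rank w: 5, 1, 6, 4, 2, 3
Rank z: 2, 5, 4, 1, 3, 6
d = rank(w) − rank(z): 3, -4, 2, 3, -1, -3; Σd² = 48
ρ = 1 − 6Σd² / [n(n²−1)] = 1 − 6×48 / (6×35) = 1 − 288/210 ≈ -0.371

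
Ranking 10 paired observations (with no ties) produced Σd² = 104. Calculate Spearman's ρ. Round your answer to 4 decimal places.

0.3697

ρ = 1 − 6Σd² / [n(n²−1)] = 1 − 6×104 / (10×99)
  = 1 − 624/990 = 1 − 0.63030 ≈ 0.3697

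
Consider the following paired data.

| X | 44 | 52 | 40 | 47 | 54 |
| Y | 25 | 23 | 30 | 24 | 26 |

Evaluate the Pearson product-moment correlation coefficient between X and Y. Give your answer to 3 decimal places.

-0.633

n = 5, ΣX = 237, ΣY = 128, ΣX² = 11365, ΣY² = 3306, ΣXY = 6028
nΣXY − ΣXΣY = 30140 − 30336 = -196
nΣX² − (ΣX)² = 56825 − 56169 = 656; nΣY² − (ΣY)² = 16530 − 16384 = 146
r = -196 / √(656 × 146) = -196 / 309.4770 ≈ -0.633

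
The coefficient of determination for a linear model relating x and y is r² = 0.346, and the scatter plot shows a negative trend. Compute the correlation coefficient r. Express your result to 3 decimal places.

|r| = √0.346 = 0.588
The association is negative, so r = −0.588.

-0.588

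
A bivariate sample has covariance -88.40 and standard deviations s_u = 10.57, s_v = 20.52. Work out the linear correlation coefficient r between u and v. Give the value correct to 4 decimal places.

-0.4076

r = Cov(u,v) / (s_u · s_v) = -88.40 / (10.57 × 20.52)
  = -88.40 / 216.8964 ≈ -0.4076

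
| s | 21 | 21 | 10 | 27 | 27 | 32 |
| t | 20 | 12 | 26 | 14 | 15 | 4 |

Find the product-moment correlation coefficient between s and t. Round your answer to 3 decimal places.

-0.882

n = 6, Σs = 138, Σt = 91, Σs² = 3464, Σt² = 1657, Σst = 1843
nΣst − ΣsΣt = 11058 − 12558 = -1500
nΣs² − (Σs)² = 20784 − 19044 = 1740; nΣt² − (Σt)² = 9942 − 8281 = 1661
r = -1500 / √(1740 × 1661) = -1500 / 1700.0412 ≈ -0.882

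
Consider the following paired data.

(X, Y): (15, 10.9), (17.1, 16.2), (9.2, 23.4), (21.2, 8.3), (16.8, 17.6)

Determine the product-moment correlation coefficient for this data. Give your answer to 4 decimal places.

-0.8165

n = 5, ΣX = 79.3, ΣY = 76.4, ΣX² = 1333.73, ΣY² = 1307.46, ΣXY = 1127.44
nΣXY − ΣXΣY = 5637.2 − 6058.52 = -421.32
nΣX² − (ΣX)² = 6668.65 − 6288.49 = 380.16; nΣY² − (ΣY)² = 6537.3 − 5836.96 = 700.34
r = -421.32 / √(380.16 × 700.34) = -421.32 / 515.9857 ≈ -0.8165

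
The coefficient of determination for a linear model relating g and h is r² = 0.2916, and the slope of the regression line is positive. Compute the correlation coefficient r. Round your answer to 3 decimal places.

0.540

|r| = √0.2916 = 0.540
The association is positive, so r = 0.540.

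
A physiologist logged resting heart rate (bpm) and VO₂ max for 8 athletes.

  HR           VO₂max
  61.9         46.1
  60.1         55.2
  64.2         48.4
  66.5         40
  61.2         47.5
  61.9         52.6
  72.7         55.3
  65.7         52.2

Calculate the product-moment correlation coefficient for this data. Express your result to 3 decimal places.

0.099

n = 8, Σx = 514.2, Σy = 397.3, Σx² = 33166.34, Σy² = 19920.75, Σxy = 25551.18
nΣxy − ΣxΣy = 204409.44 − 204291.66 = 117.78
nΣx² − (Σx)² = 265330.72 − 264401.64 = 929.08; nΣy² − (Σy)² = 159366 − 157847.29 = 1518.71
r = 117.78 / √(929.08 × 1518.71) = 117.78 / 1187.8565 ≈ 0.099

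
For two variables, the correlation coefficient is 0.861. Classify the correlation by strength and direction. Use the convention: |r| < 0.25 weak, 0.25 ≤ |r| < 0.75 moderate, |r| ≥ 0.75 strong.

strong positive

r = 0.861 > 0 so the relationship is positive.
|r| = 0.861, which falls in the strong range.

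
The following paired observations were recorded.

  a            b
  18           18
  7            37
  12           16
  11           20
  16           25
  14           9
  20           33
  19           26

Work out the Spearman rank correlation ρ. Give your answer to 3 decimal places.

0.119

Rank a: 6, 1, 3, 2, 5, 4, 8, 7
Rank b: 3, 8, 2, 4, 5, 1, 7, 6
d = rank(a) − rank(b): 3, -7, 1, -2, 0, 3, 1, 1; Σd² = 74
ρ = 1 − 6Σd² / [n(n²−1)] = 1 − 6×74 / (8×63) = 1 − 444/504 ≈ 0.119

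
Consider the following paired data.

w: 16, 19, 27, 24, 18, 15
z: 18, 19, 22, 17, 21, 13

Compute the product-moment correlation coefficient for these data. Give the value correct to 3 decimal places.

n = 6, Σw = 119, Σz = 110, Σw² = 2471, Σz² = 2068, Σwz = 2224
nΣwz − ΣwΣz = 13344 − 13090 = 254
nΣw² − (Σw)² = 14826 − 14161 = 665; nΣz² − (Σz)² = 12408 − 12100 = 308
r = 254 / √(665 × 308) = 254 / 452.5704 ≈ 0.561

0.561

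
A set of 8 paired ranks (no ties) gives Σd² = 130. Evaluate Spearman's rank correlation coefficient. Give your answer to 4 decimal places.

ρ = 1 − 6Σd² / [n(n²−1)] = 1 − 6×130 / (8×63)
  = 1 − 780/504 = 1 − 1.54762 ≈ -0.5476

-0.5476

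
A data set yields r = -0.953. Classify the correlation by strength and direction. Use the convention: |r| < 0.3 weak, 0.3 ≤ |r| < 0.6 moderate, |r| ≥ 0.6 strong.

strong negative

r = -0.953 < 0 so the relationship is negative.
|r| = 0.953, which falls in the strong range.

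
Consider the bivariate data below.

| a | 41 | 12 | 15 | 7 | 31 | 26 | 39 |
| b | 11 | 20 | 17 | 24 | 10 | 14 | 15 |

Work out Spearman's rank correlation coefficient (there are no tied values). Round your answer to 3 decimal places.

-0.821

Rank a: 7, 2, 3, 1, 5, 4, 6
Rank b: 2, 6, 5, 7, 1, 3, 4
d = rank(a) − rank(b): 5, -4, -2, -6, 4, 1, 2; Σd² = 102
ρ = 1 − 6Σd² / [n(n²−1)] = 1 − 6×102 / (7×48) = 1 − 612/336 ≈ -0.821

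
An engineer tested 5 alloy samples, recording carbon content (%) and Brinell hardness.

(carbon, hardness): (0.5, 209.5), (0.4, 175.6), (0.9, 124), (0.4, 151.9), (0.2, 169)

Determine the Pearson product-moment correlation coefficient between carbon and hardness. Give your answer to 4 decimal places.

-0.5298

n = 5, Σx = 2.4, Σy = 830, Σx² = 1.42, Σy² = 141736.22, Σxy = 381.15
nΣxy − ΣxΣy = 1905.75 − 1992 = -86.25
nΣx² − (Σx)² = 7.1 − 5.76 = 1.34; nΣy² − (Σy)² = 708681.1 − 688900 = 19781.1
r = -86.25 / √(1.34 × 19781.1) = -86.25 / 162.8087 ≈ -0.5298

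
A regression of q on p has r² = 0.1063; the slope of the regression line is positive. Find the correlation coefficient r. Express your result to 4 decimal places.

0.3260

|r| = √0.1063 = 0.3260
The association is positive, so r = 0.3260.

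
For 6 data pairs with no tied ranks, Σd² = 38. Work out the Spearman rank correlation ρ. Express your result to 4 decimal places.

ρ = 1 − 6Σd² / [n(n²−1)] = 1 − 6×38 / (6×35)
  = 1 − 228/210 = 1 − 1.08571 ≈ -0.0857

-0.0857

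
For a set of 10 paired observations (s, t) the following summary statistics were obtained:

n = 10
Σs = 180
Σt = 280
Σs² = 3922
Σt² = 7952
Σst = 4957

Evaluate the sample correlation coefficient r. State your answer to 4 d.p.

r = (nΣst − ΣsΣt) / √[(nΣs² − (Σs)²)(nΣt² − (Σt)²)]
Numerator: 10×4957 − 180×280 = -830
Denominator: √[(39220 − 32400)(79520 − 78400)] = √[6820 × 1120] = 2763.7655
r = -830 / 2763.7655 ≈ -0.3003

-0.3003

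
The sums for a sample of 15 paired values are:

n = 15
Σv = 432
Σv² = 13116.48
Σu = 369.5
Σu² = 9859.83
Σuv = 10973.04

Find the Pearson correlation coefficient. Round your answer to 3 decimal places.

r = (nΣuv − ΣuΣv) / √[(nΣu² − (Σu)²)(nΣv² − (Σv)²)]
Numerator: 15×10973.04 − 369.5×432 = 4971.6
Denominator: √[(147897.45 − 136530.25)(196747.2 − 186624)] = √[11367.2 × 10123.2] = 10727.1823
r = 4971.6 / 10727.1823 ≈ 0.463

0.463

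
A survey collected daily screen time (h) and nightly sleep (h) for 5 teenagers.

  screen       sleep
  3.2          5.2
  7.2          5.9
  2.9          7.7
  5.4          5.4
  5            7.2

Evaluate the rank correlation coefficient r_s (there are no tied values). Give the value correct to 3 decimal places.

-0.300

Rank screen: 2, 5, 1, 4, 3
Rank sleep: 1, 3, 5, 2, 4
d = rank(screen) − rank(sleep): 1, 2, -4, 2, -1; Σd² = 26
ρ = 1 − 6Σd² / [n(n²−1)] = 1 − 6×26 / (5×24) = 1 − 156/120 ≈ -0.300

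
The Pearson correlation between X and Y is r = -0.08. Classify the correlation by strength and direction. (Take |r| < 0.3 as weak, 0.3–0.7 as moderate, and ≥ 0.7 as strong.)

weak negative

r = -0.08 < 0 so the relationship is negative.
|r| = 0.08, which falls in the weak range.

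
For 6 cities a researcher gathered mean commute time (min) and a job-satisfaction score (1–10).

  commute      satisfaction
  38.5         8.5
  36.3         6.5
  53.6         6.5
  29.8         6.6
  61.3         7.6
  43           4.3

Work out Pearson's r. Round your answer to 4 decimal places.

0.1102

n = 6, Σx = 262.5, Σy = 40, Σx² = 12167.63, Σy² = 276.56, Σxy = 1759.06
nΣxy − ΣxΣy = 10554.36 − 10500 = 54.36
nΣx² − (Σx)² = 73005.78 − 68906.25 = 4099.53; nΣy² − (Σy)² = 1659.36 − 1600 = 59.36
r = 54.36 / √(4099.53 × 59.36) = 54.36 / 493.3033 ≈ 0.1102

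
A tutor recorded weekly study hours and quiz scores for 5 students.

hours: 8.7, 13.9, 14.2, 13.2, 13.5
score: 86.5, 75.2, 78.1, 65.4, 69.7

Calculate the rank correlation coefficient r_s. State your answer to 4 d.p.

Rank hours: 1, 4, 5, 2, 3
Rank score: 5, 3, 4, 1, 2
d = rank(hours) − rank(score): -4, 1, 1, 1, 1; Σd² = 20
ρ = 1 − 6Σd² / [n(n²−1)] = 1 − 6×20 / (5×24) = 1 − 120/120 ≈ 0.0000

0.0000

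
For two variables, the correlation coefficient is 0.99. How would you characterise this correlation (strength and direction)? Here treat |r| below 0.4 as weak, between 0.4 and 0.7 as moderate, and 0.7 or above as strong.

strong positive

r = 0.99 > 0 so the relationship is positive.
|r| = 0.99, which falls in the strong range.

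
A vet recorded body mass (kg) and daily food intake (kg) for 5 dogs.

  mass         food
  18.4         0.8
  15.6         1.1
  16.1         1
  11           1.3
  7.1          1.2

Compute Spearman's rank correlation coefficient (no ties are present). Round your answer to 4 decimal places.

-0.9000

Rank mass: 5, 3, 4, 2, 1
Rank food: 1, 3, 2, 5, 4
d = rank(mass) − rank(food): 4, 0, 2, -3, -3; Σd² = 38
ρ = 1 − 6Σd² / [n(n²−1)] = 1 − 6×38 / (5×24) = 1 − 228/120 ≈ -0.9000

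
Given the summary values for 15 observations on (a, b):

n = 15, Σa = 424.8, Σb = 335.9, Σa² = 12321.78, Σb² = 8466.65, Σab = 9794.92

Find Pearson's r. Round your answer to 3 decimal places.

0.538

r = (nΣab − ΣaΣb) / √[(nΣa² − (Σa)²)(nΣb² − (Σb)²)]
Numerator: 15×9794.92 − 424.8×335.9 = 4233.48
Denominator: √[(184826.7 − 180455.04)(126999.75 − 112828.81)] = √[4371.66 × 14170.94] = 7870.8660
r = 4233.48 / 7870.8660 ≈ 0.538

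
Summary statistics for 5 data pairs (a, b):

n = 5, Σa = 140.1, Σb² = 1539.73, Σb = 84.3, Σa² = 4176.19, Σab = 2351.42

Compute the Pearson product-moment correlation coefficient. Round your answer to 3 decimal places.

r = (nΣab − ΣaΣb) / √[(nΣa² − (Σa)²)(nΣb² − (Σb)²)]
Numerator: 5×2351.42 − 140.1×84.3 = -53.33
Denominator: √[(20880.95 − 19628.01)(7698.65 − 7106.49)] = √[1252.94 × 592.16] = 861.3599
r = -53.33 / 861.3599 ≈ -0.062

-0.062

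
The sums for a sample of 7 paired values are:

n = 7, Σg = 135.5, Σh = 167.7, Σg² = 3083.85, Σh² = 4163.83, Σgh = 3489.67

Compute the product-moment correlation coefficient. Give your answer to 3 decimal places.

0.938

r = (nΣgh − ΣgΣh) / √[(nΣg² − (Σg)²)(nΣh² − (Σh)²)]
Numerator: 7×3489.67 − 135.5×167.7 = 1704.34
Denominator: √[(21586.95 − 18360.25)(29146.81 − 28123.29)] = √[3226.7 × 1023.52] = 1817.3035
r = 1704.34 / 1817.3035 ≈ 0.938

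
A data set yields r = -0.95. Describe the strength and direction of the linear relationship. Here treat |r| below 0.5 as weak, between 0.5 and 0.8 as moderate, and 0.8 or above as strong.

strong negative

r = -0.95 < 0 so the relationship is negative.
|r| = 0.95, which falls in the strong range.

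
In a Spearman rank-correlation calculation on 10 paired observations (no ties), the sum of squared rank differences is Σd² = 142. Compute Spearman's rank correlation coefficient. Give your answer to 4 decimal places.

ρ = 1 − 6Σd² / [n(n²−1)] = 1 − 6×142 / (10×99)
  = 1 − 852/990 = 1 − 0.86061 ≈ 0.1394

0.1394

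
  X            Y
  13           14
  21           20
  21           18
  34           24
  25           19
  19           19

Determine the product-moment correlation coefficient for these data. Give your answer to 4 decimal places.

n = 6, ΣX = 133, ΣY = 114, ΣX² = 3193, ΣY² = 2218, ΣXY = 2632
nΣXY − ΣXΣY = 15792 − 15162 = 630
nΣX² − (ΣX)² = 19158 − 17689 = 1469; nΣY² − (ΣY)² = 13308 − 12996 = 312
r = 630 / √(1469 × 312) = 630 / 676.9993 ≈ 0.9306

0.9306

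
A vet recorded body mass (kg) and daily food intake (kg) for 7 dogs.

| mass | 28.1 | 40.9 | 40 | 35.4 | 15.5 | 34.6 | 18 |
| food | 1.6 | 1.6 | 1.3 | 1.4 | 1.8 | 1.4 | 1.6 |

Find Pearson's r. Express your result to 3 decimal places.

-0.739

n = 7, Σx = 212.5, Σy = 10.7, Σx² = 7076.99, Σy² = 16.53, Σxy = 317.1
nΣxy − ΣxΣy = 2219.7 − 2273.75 = -54.05
nΣx² − (Σx)² = 49538.93 − 45156.25 = 4382.68; nΣy² − (Σy)² = 115.71 − 114.49 = 1.22
r = -54.05 / √(4382.68 × 1.22) = -54.05 / 73.1223 ≈ -0.739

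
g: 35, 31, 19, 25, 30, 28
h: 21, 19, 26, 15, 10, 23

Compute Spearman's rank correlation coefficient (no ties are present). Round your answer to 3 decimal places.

-0.314

Rank g: 6, 5, 1, 2, 4, 3
Rank h: 4, 3, 6, 2, 1, 5
d = rank(g) − rank(h): 2, 2, -5, 0, 3, -2; Σd² = 46
ρ = 1 − 6Σd² / [n(n²−1)] = 1 − 6×46 / (6×35) = 1 − 276/210 ≈ -0.314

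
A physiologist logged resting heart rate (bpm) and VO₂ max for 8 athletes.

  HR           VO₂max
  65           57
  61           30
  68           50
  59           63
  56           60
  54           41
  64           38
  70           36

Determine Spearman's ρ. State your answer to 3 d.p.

Rank HR: 6, 4, 7, 3, 2, 1, 5, 8
Rank VO₂max: 6, 1, 5, 8, 7, 4, 3, 2
d = rank(HR) − rank(VO₂max): 0, 3, 2, -5, -5, -3, 2, 6; Σd² = 112
ρ = 1 − 6Σd² / [n(n²−1)] = 1 − 6×112 / (8×63) = 1 − 672/504 ≈ -0.333

-0.333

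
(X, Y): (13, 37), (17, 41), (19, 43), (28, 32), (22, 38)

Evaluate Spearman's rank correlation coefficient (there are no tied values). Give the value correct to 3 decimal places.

Rank X: 1, 2, 3, 5, 4
Rank Y: 2, 4, 5, 1, 3
d = rank(X) − rank(Y): -1, -2, -2, 4, 1; Σd² = 26
ρ = 1 − 6Σd² / [n(n²−1)] = 1 − 6×26 / (5×24) = 1 − 156/120 ≈ -0.300

-0.300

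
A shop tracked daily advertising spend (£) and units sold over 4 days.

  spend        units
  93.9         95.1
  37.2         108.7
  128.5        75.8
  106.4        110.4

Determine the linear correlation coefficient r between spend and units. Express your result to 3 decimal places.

n = 4, Σx = 366, Σy = 390, Σx² = 38034.26, Σy² = 38793.5, Σxy = 34460.39
nΣxy − ΣxΣy = 137841.56 − 142740 = -4898.44
nΣx² − (Σx)² = 152137.04 − 133956 = 18181.04; nΣy² − (Σy)² = 155174 − 152100 = 3074
r = -4898.44 / √(18181.04 × 3074) = -4898.44 / 7475.8623 ≈ -0.655

-0.655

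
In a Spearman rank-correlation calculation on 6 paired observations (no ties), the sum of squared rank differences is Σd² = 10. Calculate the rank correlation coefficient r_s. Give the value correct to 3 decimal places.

ρ = 1 − 6Σd² / [n(n²−1)] = 1 − 6×10 / (6×35)
  = 1 − 60/210 = 1 − 0.2857 ≈ 0.714

0.714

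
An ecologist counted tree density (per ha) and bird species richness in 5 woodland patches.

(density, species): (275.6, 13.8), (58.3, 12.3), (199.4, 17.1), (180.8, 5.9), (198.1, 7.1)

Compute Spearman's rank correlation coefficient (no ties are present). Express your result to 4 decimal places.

0.6000

Rank density: 5, 1, 4, 2, 3
Rank species: 4, 3, 5, 1, 2
d = rank(density) − rank(species): 1, -2, -1, 1, 1; Σd² = 8
ρ = 1 − 6Σd² / [n(n²−1)] = 1 − 6×8 / (5×24) = 1 − 48/120 ≈ 0.6000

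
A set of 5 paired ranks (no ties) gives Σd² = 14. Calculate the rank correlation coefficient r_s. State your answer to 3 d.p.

0.300

ρ = 1 − 6Σd² / [n(n²−1)] = 1 − 6×14 / (5×24)
  = 1 − 84/120 = 1 − 0.7000 ≈ 0.300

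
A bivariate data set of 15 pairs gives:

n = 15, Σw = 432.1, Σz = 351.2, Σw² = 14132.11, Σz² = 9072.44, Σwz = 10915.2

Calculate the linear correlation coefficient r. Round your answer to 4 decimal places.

0.6672

r = (nΣwz − ΣwΣz) / √[(nΣw² − (Σw)²)(nΣz² − (Σz)²)]
Numerator: 15×10915.2 − 432.1×351.2 = 11974.48
Denominator: √[(211981.65 − 186710.41)(136086.6 − 123341.44)] = √[25271.24 × 12745.16] = 17946.7545
r = 11974.48 / 17946.7545 ≈ 0.6672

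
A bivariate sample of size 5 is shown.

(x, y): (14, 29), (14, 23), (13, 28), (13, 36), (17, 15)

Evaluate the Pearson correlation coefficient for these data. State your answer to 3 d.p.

-0.883

n = 5, Σx = 71, Σy = 131, Σx² = 1019, Σy² = 3675, Σxy = 1815
nΣxy − ΣxΣy = 9075 − 9301 = -226
nΣx² − (Σx)² = 5095 − 5041 = 54; nΣy² − (Σy)² = 18375 − 17161 = 1214
r = -226 / √(54 × 1214) = -226 / 256.0391 ≈ -0.883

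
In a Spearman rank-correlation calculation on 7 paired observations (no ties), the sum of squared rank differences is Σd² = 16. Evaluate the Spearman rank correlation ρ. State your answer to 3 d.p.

ρ = 1 − 6Σd² / [n(n²−1)] = 1 − 6×16 / (7×48)
  = 1 − 96/336 = 1 − 0.2857 ≈ 0.714

0.714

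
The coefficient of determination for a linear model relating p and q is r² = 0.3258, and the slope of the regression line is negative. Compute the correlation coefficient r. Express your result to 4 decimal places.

-0.5708

|r| = √0.3258 = 0.5708
The association is negative, so r = −0.5708.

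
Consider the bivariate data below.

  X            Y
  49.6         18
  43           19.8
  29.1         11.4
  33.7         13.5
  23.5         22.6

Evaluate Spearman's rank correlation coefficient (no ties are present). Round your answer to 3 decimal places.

Rank X: 5, 4, 2, 3, 1
Rank Y: 3, 4, 1, 2, 5
d = rank(X) − rank(Y): 2, 0, 1, 1, -4; Σd² = 22
ρ = 1 − 6Σd² / [n(n²−1)] = 1 − 6×22 / (5×24) = 1 − 132/120 ≈ -0.100

-0.100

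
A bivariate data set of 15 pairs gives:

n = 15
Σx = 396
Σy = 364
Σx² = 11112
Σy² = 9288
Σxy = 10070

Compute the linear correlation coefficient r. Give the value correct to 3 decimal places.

0.842

r = (nΣxy − ΣxΣy) / √[(nΣx² − (Σx)²)(nΣy² − (Σy)²)]
Numerator: 15×10070 − 396×364 = 6906
Denominator: √[(166680 − 156816)(139320 − 132496)] = √[9864 × 6824] = 8204.3852
r = 6906 / 8204.3852 ≈ 0.842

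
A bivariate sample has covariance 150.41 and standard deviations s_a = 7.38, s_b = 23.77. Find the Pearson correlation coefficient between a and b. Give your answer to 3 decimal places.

r = Cov(a,b) / (s_a · s_b) = 150.41 / (7.38 × 23.77)
  = 150.41 / 175.4226 ≈ 0.857

0.857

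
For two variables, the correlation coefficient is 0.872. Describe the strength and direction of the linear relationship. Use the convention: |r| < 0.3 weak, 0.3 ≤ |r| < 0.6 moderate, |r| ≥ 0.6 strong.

strong positive

r = 0.872 > 0 so the relationship is positive.
|r| = 0.872, which falls in the strong range.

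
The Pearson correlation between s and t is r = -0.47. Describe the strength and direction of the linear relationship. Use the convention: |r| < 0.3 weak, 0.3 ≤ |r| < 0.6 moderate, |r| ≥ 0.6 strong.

moderate negative

r = -0.47 < 0 so the relationship is negative.
|r| = 0.47, which falls in the moderate range.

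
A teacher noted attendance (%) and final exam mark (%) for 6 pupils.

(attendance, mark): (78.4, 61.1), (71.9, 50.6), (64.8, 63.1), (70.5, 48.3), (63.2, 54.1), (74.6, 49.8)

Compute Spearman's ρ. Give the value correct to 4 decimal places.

Rank attendance: 6, 4, 2, 3, 1, 5
Rank mark: 5, 3, 6, 1, 4, 2
d = rank(attendance) − rank(mark): 1, 1, -4, 2, -3, 3; Σd² = 40
ρ = 1 − 6Σd² / [n(n²−1)] = 1 − 6×40 / (6×35) = 1 − 240/210 ≈ -0.1429

-0.1429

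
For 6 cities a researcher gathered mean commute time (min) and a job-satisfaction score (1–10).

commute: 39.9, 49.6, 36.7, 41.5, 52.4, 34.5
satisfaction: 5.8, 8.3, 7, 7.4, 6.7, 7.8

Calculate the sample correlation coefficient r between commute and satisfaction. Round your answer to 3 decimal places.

n = 6, Σx = 254.6, Σy = 43, Σx² = 11057.32, Σy² = 312.02, Σxy = 1827.28
nΣxy − ΣxΣy = 10963.68 − 10947.8 = 15.88
nΣx² − (Σx)² = 66343.92 − 64821.16 = 1522.76; nΣy² − (Σy)² = 1872.12 − 1849 = 23.12
r = 15.88 / √(1522.76 × 23.12) = 15.88 / 187.6332 ≈ 0.085

0.085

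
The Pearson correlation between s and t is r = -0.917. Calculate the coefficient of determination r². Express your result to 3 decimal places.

0.841

r² = (-0.917)² = 0.841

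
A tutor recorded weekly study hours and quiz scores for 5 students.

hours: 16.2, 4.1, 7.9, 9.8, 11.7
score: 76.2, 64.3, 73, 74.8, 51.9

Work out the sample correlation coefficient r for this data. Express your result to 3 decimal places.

n = 5, Σx = 49.7, Σy = 340.2, Σx² = 574.59, Σy² = 23558.58, Σxy = 3415.04
nΣxy − ΣxΣy = 17075.2 − 16907.94 = 167.26
nΣx² − (Σx)² = 2872.95 − 2470.09 = 402.86; nΣy² − (Σy)² = 117792.9 − 115736.04 = 2056.86
r = 167.26 / √(402.86 × 2056.86) = 167.26 / 910.2893 ≈ 0.184

0.184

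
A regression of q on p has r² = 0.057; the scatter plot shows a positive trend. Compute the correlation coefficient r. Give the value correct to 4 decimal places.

0.2387

|r| = √0.057 = 0.2387
The association is positive, so r = 0.2387.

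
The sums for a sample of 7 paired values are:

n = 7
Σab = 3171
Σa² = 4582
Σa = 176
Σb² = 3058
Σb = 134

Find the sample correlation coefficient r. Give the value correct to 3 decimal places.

-0.713

r = (nΣab − ΣaΣb) / √[(nΣa² − (Σa)²)(nΣb² − (Σb)²)]
Numerator: 7×3171 − 176×134 = -1387
Denominator: √[(32074 − 30976)(21406 − 17956)] = √[1098 × 3450] = 1946.3042
r = -1387 / 1946.3042 ≈ -0.713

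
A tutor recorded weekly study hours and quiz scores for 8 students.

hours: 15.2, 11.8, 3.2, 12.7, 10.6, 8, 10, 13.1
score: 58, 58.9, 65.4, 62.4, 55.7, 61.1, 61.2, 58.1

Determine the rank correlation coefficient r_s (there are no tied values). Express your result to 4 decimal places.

-0.5476

Rank hours: 8, 5, 1, 6, 4, 2, 3, 7
Rank score: 2, 4, 8, 7, 1, 5, 6, 3
d = rank(hours) − rank(score): 6, 1, -7, -1, 3, -3, -3, 4; Σd² = 130
ρ = 1 − 6Σd² / [n(n²−1)] = 1 − 6×130 / (8×63) = 1 − 780/504 ≈ -0.5476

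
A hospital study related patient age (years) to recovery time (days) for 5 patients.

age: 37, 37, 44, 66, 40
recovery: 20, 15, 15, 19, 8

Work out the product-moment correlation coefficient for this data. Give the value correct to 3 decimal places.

0.345

n = 5, Σx = 224, Σy = 77, Σx² = 10630, Σy² = 1275, Σxy = 3529
nΣxy − ΣxΣy = 17645 − 17248 = 397
nΣx² − (Σx)² = 53150 − 50176 = 2974; nΣy² − (Σy)² = 6375 − 5929 = 446
r = 397 / √(2974 × 446) = 397 / 1151.6961 ≈ 0.345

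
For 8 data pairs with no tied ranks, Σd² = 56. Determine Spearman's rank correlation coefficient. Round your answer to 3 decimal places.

0.333

ρ = 1 − 6Σd² / [n(n²−1)] = 1 − 6×56 / (8×63)
  = 1 − 336/504 = 1 − 0.6667 ≈ 0.333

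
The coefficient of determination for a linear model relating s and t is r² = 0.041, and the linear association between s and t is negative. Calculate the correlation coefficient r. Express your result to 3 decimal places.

|r| = √0.041 = 0.202
The association is negative, so r = −0.202.

-0.202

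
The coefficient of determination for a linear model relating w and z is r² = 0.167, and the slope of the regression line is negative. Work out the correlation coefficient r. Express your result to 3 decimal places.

-0.409

|r| = √0.167 = 0.409
The association is negative, so r = −0.409.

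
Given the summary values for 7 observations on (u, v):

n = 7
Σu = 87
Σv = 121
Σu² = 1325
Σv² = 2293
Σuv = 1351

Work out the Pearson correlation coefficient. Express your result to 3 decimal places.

-0.690

r = (nΣuv − ΣuΣv) / √[(nΣu² − (Σu)²)(nΣv² − (Σv)²)]
Numerator: 7×1351 − 87×121 = -1070
Denominator: √[(9275 − 7569)(16051 − 14641)] = √[1706 × 1410] = 1550.9545
r = -1070 / 1550.9545 ≈ -0.690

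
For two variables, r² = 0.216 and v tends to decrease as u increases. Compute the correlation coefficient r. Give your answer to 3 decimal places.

|r| = √0.216 = 0.465
The association is negative, so r = −0.465.

-0.465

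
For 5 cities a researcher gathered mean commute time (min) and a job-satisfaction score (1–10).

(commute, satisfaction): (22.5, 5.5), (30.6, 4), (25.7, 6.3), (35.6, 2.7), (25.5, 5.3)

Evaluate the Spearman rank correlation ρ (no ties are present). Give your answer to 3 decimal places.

Rank commute: 1, 4, 3, 5, 2
Rank satisfaction: 4, 2, 5, 1, 3
d = rank(commute) − rank(satisfaction): -3, 2, -2, 4, -1; Σd² = 34
ρ = 1 − 6Σd² / [n(n²−1)] = 1 − 6×34 / (5×24) = 1 − 204/120 ≈ -0.700

-0.700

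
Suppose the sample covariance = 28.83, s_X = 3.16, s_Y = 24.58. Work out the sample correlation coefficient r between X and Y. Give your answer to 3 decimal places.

0.371

r = Cov(X,Y) / (s_X · s_Y) = 28.83 / (3.16 × 24.58)
  = 28.83 / 77.6728 ≈ 0.371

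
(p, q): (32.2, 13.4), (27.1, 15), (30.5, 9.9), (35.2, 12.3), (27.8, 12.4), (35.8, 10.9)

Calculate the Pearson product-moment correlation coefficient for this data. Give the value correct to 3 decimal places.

-0.459

n = 6, Σp = 188.6, Σq = 73.9, Σp² = 5995.02, Σq² = 926.43, Σpq = 2307.83
nΣpq − ΣpΣq = 13846.98 − 13937.54 = -90.56
nΣp² − (Σp)² = 35970.12 − 35569.96 = 400.16; nΣq² − (Σq)² = 5558.58 − 5461.21 = 97.37
r = -90.56 / √(400.16 × 97.37) = -90.56 / 197.3919 ≈ -0.459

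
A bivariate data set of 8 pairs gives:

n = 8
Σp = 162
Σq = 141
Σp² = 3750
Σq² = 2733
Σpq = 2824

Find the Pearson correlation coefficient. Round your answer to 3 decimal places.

-0.092

r = (nΣpq − ΣpΣq) / √[(nΣp² − (Σp)²)(nΣq² − (Σq)²)]
Numerator: 8×2824 − 162×141 = -250
Denominator: √[(30000 − 26244)(21864 − 19881)] = √[3756 × 1983] = 2729.1295
r = -250 / 2729.1295 ≈ -0.092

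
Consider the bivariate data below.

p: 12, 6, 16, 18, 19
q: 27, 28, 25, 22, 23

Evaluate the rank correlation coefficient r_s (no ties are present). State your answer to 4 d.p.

Rank p: 2, 1, 3, 4, 5
Rank q: 4, 5, 3, 1, 2
d = rank(p) − rank(q): -2, -4, 0, 3, 3; Σd² = 38
ρ = 1 − 6Σd² / [n(n²−1)] = 1 − 6×38 / (5×24) = 1 − 228/120 ≈ -0.9000

-0.9000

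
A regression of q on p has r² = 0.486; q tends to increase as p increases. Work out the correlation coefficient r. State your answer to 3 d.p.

0.697

|r| = √0.486 = 0.697
The association is positive, so r = 0.697.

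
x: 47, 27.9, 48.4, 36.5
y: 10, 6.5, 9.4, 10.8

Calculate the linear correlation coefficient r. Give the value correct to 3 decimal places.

n = 4, Σx = 159.8, Σy = 36.7, Σx² = 6662.22, Σy² = 347.25, Σxy = 1500.51
nΣxy − ΣxΣy = 6002.04 − 5864.66 = 137.38
nΣx² − (Σx)² = 26648.88 − 25536.04 = 1112.84; nΣy² − (Σy)² = 1389 − 1346.89 = 42.11
r = 137.38 / √(1112.84 × 42.11) = 137.38 / 216.4756 ≈ 0.635

0.635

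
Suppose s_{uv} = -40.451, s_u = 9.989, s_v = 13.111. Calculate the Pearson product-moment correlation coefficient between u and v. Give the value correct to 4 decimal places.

-0.3089

r = Cov(u,v) / (s_u · s_v) = -40.451 / (9.989 × 13.111)
  = -40.451 / 130.9658 ≈ -0.3089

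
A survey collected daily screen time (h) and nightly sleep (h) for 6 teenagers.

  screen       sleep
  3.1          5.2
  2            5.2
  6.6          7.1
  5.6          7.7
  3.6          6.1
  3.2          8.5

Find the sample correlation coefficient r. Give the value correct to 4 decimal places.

n = 6, Σx = 24.1, Σy = 39.8, Σx² = 111.73, Σy² = 273.24, Σxy = 165.66
nΣxy − ΣxΣy = 993.96 − 959.18 = 34.78
nΣx² − (Σx)² = 670.38 − 580.81 = 89.57; nΣy² − (Σy)² = 1639.44 − 1584.04 = 55.4
r = 34.78 / √(89.57 × 55.4) = 34.78 / 70.4427 ≈ 0.4937

0.4937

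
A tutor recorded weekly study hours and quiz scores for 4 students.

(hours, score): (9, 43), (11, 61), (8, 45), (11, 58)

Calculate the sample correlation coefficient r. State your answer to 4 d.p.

0.9250

n = 4, Σx = 39, Σy = 207, Σx² = 387, Σy² = 10959, Σxy = 2056
nΣxy − ΣxΣy = 8224 − 8073 = 151
nΣx² − (Σx)² = 1548 − 1521 = 27; nΣy² − (Σy)² = 43836 − 42849 = 987
r = 151 / √(27 × 987) = 151 / 163.2452 ≈ 0.9250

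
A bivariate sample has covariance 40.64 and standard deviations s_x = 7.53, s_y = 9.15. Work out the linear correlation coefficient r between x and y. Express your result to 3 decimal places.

r = Cov(x,y) / (s_x · s_y) = 40.64 / (7.53 × 9.15)
  = 40.64 / 68.8995 ≈ 0.590

0.590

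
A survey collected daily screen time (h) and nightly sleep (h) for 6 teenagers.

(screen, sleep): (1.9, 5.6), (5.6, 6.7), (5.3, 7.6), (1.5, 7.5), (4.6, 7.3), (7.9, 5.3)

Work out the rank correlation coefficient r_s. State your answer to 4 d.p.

Rank screen: 2, 5, 4, 1, 3, 6
Rank sleep: 2, 3, 6, 5, 4, 1
d = rank(screen) − rank(sleep): 0, 2, -2, -4, -1, 5; Σd² = 50
ρ = 1 − 6Σd² / [n(n²−1)] = 1 − 6×50 / (6×35) = 1 − 300/210 ≈ -0.4286

-0.4286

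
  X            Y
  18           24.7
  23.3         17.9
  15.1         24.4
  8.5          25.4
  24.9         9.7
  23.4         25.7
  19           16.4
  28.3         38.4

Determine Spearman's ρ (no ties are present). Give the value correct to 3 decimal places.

Rank X: 3, 5, 2, 1, 7, 6, 4, 8
Rank Y: 5, 3, 4, 6, 1, 7, 2, 8
d = rank(X) − rank(Y): -2, 2, -2, -5, 6, -1, 2, 0; Σd² = 78
ρ = 1 − 6Σd² / [n(n²−1)] = 1 − 6×78 / (8×63) = 1 − 468/504 ≈ 0.071

0.071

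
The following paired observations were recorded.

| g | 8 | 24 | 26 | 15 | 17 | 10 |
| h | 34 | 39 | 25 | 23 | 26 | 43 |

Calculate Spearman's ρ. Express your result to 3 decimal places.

Rank g: 1, 5, 6, 3, 4, 2
Rank h: 4, 5, 2, 1, 3, 6
d = rank(g) − rank(h): -3, 0, 4, 2, 1, -4; Σd² = 46
ρ = 1 − 6Σd² / [n(n²−1)] = 1 − 6×46 / (6×35) = 1 − 276/210 ≈ -0.314

-0.314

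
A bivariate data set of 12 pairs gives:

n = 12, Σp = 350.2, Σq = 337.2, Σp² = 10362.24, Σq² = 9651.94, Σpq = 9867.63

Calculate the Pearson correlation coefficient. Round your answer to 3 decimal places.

0.170

r = (nΣpq − ΣpΣq) / √[(nΣp² − (Σp)²)(nΣq² − (Σq)²)]
Numerator: 12×9867.63 − 350.2×337.2 = 324.12
Denominator: √[(124346.88 − 122640.04)(115823.28 − 113703.84)] = √[1706.84 × 2119.44] = 1901.9845
r = 324.12 / 1901.9845 ≈ 0.170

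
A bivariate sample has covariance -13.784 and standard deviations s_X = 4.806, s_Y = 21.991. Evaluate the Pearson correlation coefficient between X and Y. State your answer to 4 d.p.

-0.1304

r = Cov(X,Y) / (s_X · s_Y) = -13.784 / (4.806 × 21.991)
  = -13.784 / 105.6887 ≈ -0.1304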